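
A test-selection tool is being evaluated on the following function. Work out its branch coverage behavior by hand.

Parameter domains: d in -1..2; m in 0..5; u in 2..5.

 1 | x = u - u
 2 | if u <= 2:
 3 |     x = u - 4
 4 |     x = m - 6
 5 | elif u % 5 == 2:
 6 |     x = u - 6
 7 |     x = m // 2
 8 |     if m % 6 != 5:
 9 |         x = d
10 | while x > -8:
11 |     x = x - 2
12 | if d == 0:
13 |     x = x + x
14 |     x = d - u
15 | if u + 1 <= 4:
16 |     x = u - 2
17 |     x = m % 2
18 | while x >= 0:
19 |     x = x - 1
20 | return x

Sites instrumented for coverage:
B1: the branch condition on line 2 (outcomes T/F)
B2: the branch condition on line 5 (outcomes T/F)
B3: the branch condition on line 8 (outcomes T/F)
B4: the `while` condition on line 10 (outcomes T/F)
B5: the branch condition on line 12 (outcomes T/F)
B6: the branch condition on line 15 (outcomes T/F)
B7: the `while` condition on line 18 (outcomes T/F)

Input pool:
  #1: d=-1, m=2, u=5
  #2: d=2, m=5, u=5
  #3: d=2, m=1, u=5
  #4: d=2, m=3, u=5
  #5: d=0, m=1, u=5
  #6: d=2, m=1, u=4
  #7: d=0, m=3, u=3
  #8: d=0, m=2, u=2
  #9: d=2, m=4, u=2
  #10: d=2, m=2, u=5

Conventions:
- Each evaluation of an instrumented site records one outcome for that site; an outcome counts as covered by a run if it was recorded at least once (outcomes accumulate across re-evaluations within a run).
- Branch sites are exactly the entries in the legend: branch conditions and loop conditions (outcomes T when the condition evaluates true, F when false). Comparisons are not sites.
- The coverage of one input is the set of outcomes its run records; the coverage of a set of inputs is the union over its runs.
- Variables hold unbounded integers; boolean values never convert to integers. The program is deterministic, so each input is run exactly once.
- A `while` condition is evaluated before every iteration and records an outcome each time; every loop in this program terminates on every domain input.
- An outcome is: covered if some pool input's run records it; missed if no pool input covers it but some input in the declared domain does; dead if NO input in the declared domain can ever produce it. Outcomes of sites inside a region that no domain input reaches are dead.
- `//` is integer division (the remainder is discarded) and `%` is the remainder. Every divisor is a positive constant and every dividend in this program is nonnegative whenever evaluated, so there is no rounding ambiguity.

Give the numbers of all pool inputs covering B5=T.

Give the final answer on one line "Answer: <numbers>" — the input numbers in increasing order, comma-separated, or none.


input #1 (d=-1, m=2, u=5): never hits B5=T
input #2 (d=2, m=5, u=5): never hits B5=T
input #3 (d=2, m=1, u=5): never hits B5=T
input #4 (d=2, m=3, u=5): never hits B5=T
input #5 (d=0, m=1, u=5): hits B5=T
input #6 (d=2, m=1, u=4): never hits B5=T
input #7 (d=0, m=3, u=3): hits B5=T
input #8 (d=0, m=2, u=2): hits B5=T
input #9 (d=2, m=4, u=2): never hits B5=T
input #10 (d=2, m=2, u=5): never hits B5=T
Answer: 5, 7, 8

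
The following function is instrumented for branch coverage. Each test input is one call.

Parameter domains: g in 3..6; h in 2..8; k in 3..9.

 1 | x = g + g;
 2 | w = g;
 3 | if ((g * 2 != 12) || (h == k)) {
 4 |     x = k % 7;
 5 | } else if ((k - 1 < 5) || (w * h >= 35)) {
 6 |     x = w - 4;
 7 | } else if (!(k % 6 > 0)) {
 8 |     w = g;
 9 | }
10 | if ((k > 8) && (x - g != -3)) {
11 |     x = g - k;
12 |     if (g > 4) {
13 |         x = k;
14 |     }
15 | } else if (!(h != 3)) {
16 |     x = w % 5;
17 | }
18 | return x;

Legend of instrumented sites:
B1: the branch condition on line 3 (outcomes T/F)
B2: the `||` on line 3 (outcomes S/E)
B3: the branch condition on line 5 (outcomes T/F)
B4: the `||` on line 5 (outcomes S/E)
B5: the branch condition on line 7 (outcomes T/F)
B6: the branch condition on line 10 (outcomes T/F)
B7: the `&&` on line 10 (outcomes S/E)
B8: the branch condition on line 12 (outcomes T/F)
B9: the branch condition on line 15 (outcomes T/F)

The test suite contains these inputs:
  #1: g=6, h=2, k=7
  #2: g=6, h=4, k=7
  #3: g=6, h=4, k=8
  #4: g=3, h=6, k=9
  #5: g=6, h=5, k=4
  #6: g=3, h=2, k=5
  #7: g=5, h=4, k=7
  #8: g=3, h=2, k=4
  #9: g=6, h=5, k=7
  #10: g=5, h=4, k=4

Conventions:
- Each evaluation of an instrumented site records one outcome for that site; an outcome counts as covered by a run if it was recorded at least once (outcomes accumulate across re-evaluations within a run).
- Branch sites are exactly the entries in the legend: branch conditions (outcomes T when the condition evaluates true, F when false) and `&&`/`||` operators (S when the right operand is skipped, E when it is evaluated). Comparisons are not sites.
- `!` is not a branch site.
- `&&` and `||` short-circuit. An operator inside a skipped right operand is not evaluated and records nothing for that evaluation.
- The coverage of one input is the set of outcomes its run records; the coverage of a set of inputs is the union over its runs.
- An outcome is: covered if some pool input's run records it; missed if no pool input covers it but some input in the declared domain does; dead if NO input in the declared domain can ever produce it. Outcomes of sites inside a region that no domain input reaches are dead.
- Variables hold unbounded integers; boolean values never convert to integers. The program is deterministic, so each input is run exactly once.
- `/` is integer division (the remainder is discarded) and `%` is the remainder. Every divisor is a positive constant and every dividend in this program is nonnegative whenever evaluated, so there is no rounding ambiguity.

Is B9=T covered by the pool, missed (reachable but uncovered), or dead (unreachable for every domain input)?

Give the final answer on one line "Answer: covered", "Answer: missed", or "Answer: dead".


no pool input records B9=T
but domain input (g=3, h=3, k=3) does record it -> reachable, so missed
Answer: missed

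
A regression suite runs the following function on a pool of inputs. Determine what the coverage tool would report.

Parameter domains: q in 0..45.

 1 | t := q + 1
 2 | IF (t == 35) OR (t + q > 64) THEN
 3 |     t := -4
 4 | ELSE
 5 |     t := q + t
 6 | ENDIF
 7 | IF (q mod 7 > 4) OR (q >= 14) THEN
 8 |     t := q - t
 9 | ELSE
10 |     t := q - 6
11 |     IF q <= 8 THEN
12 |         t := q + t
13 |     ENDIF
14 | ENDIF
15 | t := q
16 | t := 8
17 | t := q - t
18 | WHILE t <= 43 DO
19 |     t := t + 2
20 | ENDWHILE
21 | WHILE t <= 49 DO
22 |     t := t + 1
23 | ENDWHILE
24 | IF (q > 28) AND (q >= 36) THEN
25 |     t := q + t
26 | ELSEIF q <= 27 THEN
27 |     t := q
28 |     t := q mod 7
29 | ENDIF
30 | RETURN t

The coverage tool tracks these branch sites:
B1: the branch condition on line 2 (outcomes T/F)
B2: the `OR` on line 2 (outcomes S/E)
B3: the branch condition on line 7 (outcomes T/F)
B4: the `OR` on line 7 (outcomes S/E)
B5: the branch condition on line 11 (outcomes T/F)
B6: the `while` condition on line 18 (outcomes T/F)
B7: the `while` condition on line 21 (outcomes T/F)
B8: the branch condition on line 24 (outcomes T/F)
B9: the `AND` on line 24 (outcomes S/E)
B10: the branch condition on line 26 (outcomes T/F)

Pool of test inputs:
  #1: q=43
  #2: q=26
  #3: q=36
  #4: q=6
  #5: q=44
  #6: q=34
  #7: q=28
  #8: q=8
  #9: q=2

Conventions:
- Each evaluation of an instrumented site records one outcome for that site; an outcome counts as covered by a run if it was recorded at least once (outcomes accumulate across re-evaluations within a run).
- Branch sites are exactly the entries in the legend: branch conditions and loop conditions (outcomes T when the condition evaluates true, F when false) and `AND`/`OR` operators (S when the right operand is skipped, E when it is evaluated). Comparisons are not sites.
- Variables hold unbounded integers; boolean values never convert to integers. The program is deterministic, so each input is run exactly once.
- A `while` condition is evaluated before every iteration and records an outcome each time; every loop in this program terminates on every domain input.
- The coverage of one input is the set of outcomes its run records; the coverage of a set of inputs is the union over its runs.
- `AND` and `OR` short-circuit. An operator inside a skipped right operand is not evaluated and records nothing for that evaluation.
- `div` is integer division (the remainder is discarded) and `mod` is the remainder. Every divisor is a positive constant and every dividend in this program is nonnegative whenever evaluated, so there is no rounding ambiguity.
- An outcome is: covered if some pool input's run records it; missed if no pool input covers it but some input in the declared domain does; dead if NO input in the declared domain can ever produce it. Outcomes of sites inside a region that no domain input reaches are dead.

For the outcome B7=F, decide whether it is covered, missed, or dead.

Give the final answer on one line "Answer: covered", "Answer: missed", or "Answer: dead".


B7=F is recorded by pool input(s) 1, 2, 3, 4, 5, 6, 7, 8, 9 -> covered
Answer: covered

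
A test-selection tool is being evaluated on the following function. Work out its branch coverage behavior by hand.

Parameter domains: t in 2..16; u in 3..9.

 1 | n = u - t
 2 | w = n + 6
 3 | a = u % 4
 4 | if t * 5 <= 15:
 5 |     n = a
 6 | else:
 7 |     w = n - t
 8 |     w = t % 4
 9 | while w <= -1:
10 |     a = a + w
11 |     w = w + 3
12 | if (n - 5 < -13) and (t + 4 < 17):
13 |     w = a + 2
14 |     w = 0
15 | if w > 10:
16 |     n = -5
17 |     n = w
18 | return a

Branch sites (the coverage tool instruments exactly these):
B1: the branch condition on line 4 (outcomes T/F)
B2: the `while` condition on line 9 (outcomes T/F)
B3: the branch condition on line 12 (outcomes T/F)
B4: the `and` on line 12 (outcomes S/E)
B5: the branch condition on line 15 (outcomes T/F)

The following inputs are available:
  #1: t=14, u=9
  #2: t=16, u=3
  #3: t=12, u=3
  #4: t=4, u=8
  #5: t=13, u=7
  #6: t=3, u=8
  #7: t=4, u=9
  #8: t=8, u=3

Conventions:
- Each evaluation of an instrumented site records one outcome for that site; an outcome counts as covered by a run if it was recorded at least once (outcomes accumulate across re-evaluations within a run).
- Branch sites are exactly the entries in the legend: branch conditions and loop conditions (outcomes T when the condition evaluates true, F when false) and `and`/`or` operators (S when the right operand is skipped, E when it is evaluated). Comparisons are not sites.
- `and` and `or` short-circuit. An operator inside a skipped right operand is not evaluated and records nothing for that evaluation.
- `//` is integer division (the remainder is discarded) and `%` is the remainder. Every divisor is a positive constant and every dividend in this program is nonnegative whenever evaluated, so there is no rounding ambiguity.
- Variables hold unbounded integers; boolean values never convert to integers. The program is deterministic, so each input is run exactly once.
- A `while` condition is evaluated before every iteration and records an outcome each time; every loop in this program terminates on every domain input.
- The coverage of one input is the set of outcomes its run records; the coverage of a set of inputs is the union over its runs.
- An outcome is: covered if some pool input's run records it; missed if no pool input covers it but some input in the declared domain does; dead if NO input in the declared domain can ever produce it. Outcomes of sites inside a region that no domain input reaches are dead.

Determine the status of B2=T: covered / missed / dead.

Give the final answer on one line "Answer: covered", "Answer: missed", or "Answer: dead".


no pool input records B2=T
checking all 105 inputs in the declared domain: B2=T is never recorded -> dead
Answer: dead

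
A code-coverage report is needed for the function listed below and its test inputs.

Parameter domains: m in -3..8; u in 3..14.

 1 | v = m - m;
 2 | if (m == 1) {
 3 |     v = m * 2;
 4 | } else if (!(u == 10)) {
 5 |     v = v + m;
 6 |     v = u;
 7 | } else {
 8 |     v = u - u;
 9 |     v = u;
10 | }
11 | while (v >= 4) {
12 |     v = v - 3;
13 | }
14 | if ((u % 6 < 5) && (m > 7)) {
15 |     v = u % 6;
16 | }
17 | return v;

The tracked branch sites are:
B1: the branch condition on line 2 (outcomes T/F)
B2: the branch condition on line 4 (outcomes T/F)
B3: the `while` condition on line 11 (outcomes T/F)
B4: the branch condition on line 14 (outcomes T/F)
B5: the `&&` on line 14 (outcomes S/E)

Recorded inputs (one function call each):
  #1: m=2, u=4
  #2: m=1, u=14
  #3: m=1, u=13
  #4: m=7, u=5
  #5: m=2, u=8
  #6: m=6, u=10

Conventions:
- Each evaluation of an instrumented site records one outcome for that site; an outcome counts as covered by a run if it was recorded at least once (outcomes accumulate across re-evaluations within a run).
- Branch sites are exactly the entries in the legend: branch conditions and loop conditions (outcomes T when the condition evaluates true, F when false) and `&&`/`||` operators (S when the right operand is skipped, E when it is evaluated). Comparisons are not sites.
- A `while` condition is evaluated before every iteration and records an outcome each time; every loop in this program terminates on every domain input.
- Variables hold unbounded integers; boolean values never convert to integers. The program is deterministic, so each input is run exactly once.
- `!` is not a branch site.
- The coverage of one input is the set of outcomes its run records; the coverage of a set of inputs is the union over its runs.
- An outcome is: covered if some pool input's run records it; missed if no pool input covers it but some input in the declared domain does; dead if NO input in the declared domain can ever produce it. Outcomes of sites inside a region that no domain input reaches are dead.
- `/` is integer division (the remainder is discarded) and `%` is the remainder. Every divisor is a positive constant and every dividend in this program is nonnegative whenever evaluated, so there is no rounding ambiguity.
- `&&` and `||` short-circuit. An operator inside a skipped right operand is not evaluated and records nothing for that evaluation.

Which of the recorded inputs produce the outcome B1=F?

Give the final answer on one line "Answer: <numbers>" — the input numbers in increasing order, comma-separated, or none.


input #1 (m=2, u=4): hits B1=F
input #2 (m=1, u=14): never hits B1=F
input #3 (m=1, u=13): never hits B1=F
input #4 (m=7, u=5): hits B1=F
input #5 (m=2, u=8): hits B1=F
input #6 (m=6, u=10): hits B1=F
Answer: 1, 4, 5, 6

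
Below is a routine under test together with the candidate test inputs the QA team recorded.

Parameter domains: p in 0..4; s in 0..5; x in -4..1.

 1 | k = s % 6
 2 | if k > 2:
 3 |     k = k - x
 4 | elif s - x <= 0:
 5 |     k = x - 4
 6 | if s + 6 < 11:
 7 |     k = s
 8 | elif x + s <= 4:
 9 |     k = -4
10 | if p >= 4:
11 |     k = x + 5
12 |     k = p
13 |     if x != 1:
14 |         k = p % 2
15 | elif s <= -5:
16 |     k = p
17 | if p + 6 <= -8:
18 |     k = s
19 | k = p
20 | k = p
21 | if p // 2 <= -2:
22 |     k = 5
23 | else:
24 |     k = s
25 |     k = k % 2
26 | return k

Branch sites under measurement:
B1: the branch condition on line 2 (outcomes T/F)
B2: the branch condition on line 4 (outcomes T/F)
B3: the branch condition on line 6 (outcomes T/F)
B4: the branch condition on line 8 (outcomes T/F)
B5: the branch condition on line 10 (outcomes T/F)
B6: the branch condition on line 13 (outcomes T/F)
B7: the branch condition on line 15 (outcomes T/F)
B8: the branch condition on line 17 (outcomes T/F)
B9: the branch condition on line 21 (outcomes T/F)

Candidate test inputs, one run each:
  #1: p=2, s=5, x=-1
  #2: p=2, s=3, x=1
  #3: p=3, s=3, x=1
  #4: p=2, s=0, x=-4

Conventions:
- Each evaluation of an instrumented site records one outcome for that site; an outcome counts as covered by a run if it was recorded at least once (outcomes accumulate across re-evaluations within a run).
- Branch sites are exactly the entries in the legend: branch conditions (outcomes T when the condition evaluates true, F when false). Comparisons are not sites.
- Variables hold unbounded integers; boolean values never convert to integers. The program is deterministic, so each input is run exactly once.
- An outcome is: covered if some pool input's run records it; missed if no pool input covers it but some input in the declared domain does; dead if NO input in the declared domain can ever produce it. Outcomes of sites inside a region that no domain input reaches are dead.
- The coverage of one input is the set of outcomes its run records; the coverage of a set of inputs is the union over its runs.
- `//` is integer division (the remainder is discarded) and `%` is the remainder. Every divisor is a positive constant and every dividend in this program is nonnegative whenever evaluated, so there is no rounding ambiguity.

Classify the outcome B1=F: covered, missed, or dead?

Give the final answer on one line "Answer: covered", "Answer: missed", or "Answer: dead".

B1=F is recorded by pool input(s) 4 -> covered

Answer: covered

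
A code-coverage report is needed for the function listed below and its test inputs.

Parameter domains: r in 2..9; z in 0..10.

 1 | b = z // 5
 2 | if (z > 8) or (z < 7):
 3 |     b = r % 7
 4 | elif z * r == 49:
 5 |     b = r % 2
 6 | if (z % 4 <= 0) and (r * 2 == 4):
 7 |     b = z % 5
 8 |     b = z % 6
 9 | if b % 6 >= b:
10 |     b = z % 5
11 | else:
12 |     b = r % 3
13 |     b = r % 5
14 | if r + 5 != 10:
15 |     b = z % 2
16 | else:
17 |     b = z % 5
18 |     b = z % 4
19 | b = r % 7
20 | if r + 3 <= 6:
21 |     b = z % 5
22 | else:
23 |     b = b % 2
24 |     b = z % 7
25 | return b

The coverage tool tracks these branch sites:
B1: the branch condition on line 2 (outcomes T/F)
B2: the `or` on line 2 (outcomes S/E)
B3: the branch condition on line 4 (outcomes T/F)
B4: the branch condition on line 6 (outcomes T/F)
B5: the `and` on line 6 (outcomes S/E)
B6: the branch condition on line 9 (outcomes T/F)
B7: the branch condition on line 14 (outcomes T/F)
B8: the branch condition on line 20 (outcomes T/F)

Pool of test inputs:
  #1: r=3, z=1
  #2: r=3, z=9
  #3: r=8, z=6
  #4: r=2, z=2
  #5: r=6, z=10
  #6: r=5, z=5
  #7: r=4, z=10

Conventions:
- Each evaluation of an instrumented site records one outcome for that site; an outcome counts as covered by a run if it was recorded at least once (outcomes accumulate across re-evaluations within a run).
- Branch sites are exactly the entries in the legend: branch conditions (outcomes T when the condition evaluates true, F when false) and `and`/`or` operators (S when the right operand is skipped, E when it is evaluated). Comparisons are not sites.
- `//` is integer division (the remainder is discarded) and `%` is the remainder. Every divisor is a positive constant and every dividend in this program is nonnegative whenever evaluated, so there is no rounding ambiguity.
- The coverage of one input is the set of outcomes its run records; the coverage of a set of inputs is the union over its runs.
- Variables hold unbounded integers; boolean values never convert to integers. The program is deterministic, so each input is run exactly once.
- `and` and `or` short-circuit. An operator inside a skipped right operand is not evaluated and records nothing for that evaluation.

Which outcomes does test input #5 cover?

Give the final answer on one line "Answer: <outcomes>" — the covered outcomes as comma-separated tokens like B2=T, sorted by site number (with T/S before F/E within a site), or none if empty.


Running input #5 (r=6, z=10), event by event:
  B2->S, B1->T, B5->S, B4->F, B6->F, B7->T, B8->F
distinct outcomes covered: B1=T, B2=S, B4=F, B5=S, B6=F, B7=T, B8=F
Answer: B1=T, B2=S, B4=F, B5=S, B6=F, B7=T, B8=F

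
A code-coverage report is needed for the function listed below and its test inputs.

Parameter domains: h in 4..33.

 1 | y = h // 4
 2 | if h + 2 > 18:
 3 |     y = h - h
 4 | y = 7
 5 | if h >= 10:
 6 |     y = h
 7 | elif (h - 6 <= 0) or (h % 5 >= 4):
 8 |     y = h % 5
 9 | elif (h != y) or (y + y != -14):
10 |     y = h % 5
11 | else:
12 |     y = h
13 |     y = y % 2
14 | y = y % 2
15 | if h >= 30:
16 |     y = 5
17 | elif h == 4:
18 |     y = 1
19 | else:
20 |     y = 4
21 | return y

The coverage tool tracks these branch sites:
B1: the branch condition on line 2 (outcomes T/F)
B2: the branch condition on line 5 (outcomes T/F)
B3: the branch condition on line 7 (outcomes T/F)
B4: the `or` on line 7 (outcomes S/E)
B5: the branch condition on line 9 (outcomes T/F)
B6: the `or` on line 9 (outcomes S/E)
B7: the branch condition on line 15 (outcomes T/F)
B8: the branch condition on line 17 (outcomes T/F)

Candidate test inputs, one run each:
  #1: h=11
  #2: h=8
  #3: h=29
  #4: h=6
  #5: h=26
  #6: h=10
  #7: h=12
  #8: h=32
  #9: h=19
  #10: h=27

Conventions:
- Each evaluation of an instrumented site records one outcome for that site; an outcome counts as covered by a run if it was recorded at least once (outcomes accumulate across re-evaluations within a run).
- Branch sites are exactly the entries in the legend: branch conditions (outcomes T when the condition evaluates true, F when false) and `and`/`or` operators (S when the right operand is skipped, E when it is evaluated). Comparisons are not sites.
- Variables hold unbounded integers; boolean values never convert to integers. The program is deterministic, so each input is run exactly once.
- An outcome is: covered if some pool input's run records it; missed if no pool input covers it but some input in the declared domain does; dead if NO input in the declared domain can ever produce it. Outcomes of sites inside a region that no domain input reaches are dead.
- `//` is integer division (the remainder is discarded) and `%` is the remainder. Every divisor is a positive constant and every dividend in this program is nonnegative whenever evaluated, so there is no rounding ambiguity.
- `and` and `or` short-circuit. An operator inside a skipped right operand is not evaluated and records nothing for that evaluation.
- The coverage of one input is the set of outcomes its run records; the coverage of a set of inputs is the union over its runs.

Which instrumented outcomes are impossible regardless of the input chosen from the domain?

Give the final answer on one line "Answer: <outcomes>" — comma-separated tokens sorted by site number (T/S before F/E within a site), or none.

sweeping the full domain (30 inputs) for each outcome:
  B5=F: never recorded by any domain input -> dead
  reachable outcomes have witnesses, e.g. B1=T (e.g. h=17), B1=F (e.g. h=4), B2=T (e.g. h=10), B2=F (e.g. h=4)

Answer: B5=F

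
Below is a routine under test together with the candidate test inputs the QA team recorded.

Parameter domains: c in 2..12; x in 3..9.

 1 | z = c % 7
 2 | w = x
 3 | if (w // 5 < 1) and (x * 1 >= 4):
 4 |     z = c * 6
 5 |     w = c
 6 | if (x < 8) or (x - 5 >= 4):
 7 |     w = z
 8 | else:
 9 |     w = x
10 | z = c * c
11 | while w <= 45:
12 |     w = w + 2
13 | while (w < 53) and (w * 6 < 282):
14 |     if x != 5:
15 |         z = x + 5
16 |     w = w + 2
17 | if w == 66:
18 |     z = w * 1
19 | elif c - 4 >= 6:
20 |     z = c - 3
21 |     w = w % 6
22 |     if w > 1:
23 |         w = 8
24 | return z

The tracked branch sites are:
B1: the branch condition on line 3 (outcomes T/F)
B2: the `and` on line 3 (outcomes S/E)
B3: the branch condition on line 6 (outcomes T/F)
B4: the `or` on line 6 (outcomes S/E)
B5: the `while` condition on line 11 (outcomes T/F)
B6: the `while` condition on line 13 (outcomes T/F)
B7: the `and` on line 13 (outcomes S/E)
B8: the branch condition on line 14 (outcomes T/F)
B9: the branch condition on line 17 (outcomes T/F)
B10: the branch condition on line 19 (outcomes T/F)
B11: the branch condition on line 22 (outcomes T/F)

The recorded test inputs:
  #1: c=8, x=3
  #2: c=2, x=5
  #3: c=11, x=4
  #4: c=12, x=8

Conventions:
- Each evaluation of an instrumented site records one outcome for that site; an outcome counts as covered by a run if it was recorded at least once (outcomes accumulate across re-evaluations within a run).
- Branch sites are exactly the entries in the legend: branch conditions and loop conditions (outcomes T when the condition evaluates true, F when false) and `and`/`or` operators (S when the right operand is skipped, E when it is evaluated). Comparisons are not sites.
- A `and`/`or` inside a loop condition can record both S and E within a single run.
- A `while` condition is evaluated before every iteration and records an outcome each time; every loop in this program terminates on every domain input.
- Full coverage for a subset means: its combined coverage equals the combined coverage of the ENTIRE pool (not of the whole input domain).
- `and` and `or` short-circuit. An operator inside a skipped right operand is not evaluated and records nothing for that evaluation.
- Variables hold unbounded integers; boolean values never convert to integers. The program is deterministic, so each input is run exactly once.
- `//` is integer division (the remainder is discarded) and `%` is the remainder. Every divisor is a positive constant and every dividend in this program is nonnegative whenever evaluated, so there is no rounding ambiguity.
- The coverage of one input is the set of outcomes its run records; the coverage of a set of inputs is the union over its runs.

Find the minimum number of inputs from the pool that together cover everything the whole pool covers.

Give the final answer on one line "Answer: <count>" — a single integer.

#1 (c=8, x=3) -> B2->E, B1->F, B4->S, B3->T, B5->T, B5->T, B5->T, B5->T, B5->T, B5->T, B5->T, B5->T, B5->T, B5->T, ...; covered: B1=F, B2=E, B3=T, B4=S, B5=T, B5=F, B6=F, B7=E, B9=F, B10=F
#2 (c=2, x=5) -> B2->S, B1->F, B4->S, B3->T, B5->T, B5->T, B5->T, B5->T, B5->T, B5->T, B5->T, B5->T, B5->T, B5->T, ...; covered: B1=F, B2=S, B3=T, B4=S, B5=T, B5=F, B6=T, B6=F, B7=E, B8=F, B9=F, B10=F
#3 (c=11, x=4) -> B2->E, B1->T, B4->S, B3->T, B5->F, B7->S, B6->F, B9->T; covered: B1=T, B2=E, B3=T, B4=S, B5=F, B6=F, B7=S, B9=T
#4 (c=12, x=8) -> B2->S, B1->F, B4->E, B3->F, B5->T, B5->T, B5->T, B5->T, B5->T, B5->T, B5->T, B5->T, B5->T, B5->T, ...; covered: B1=F, B2=S, B3=F, B4=E, B5=T, B5=F, B6=T, B6=F, B7=E, B8=T, B9=F, B10=T, B11=F
pool-wide coverage (21 outcomes): B1=T, B1=F, B2=S, B2=E, B3=T, B3=F, B4=S, B4=E, B5=T, B5=F, B6=T, B6=F, B7=S, B7=E, B8=T, B8=F, B9=T, B9=F, B10=T, B10=F, B11=F
checked all size-1 subsets: none covers 21 outcomes (max 13/21)
checked all size-2 subsets: none covers 21 outcomes (max 19/21)
the canonical winner is {2, 3, 4}: size 3, full 21-outcome coverage, earliest index list among size-3 covers

Answer: 3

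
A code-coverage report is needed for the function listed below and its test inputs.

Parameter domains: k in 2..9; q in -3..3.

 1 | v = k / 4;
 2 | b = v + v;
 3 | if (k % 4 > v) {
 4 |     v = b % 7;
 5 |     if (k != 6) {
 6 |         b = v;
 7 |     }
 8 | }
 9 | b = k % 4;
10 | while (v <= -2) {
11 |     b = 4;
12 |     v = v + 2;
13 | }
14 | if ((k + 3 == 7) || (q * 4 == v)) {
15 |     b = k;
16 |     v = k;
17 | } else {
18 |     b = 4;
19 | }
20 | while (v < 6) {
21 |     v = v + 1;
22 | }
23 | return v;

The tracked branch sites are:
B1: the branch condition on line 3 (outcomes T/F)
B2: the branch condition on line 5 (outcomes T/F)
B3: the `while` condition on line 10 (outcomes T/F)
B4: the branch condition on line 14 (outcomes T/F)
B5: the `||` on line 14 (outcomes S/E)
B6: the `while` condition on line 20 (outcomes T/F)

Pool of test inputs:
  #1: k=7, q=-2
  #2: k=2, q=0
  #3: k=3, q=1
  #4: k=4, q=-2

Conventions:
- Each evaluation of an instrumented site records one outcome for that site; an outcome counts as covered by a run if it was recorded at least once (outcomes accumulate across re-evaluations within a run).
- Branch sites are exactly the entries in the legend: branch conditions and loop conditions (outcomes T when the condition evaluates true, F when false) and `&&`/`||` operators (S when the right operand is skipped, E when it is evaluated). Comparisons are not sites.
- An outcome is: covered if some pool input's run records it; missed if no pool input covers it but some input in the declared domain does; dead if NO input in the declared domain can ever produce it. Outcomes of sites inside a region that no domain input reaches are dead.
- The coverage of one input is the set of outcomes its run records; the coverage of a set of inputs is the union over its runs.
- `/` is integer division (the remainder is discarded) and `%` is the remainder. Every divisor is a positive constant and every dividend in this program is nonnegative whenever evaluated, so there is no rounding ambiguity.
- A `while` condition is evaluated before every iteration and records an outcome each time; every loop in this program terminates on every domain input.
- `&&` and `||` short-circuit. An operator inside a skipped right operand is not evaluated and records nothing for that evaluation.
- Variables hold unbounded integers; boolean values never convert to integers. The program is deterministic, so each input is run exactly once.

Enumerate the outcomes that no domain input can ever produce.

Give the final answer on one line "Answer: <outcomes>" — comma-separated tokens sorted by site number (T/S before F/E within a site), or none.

sweeping the full domain (56 inputs) for each outcome:
  B3=T: unreachable across the whole domain -> dead
  reachable outcomes have witnesses, e.g. B1=T (e.g. k=2, q=-3), B1=F (e.g. k=4, q=-3), B2=T (e.g. k=2, q=-3), B2=F (e.g. k=6, q=-3)

Answer: B3=T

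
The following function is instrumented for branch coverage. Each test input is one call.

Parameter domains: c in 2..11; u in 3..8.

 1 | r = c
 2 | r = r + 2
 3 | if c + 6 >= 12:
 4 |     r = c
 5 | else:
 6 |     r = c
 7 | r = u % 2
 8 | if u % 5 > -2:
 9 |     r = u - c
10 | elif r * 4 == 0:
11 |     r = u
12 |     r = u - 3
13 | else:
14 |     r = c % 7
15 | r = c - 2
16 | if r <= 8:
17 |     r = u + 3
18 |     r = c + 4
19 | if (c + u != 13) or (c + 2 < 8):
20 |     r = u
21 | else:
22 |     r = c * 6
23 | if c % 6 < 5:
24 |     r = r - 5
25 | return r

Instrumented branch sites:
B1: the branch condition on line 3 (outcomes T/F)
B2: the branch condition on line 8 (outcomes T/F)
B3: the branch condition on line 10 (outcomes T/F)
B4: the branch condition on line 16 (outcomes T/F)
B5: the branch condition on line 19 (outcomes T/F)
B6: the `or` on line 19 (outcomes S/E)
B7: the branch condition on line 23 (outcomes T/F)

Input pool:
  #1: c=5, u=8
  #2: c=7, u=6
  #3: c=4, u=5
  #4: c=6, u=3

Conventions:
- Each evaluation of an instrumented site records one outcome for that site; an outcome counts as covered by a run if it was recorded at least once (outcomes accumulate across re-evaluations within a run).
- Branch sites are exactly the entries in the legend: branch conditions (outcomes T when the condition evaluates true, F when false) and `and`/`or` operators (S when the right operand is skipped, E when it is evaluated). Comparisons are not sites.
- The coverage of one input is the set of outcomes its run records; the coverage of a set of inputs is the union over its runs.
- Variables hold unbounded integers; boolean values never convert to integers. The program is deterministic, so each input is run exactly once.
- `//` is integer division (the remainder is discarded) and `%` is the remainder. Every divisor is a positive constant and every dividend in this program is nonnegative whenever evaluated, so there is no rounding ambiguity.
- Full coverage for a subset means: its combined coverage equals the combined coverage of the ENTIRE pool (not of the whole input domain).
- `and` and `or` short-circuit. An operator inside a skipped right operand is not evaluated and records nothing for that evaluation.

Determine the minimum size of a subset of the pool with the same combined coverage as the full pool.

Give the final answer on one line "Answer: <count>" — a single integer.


#1 (c=5, u=8) -> B1->F, B2->T, B4->T, B6->E, B5->T, B7->F; covered: B1=F, B2=T, B4=T, B5=T, B6=E, B7=F
#2 (c=7, u=6) -> B1->T, B2->T, B4->T, B6->E, B5->F, B7->T; covered: B1=T, B2=T, B4=T, B5=F, B6=E, B7=T
#3 (c=4, u=5) -> B1->F, B2->T, B4->T, B6->S, B5->T, B7->T; covered: B1=F, B2=T, B4=T, B5=T, B6=S, B7=T
#4 (c=6, u=3) -> B1->T, B2->T, B4->T, B6->S, B5->T, B7->T; covered: B1=T, B2=T, B4=T, B5=T, B6=S, B7=T
the full pool covers 10 outcomes: B1=T, B1=F, B2=T, B4=T, B5=T, B5=F, B6=S, B6=E, B7=T, B7=F
no size-1 subset reaches all 10 outcomes (best union: 6/10)
no size-2 subset reaches all 10 outcomes (best union: 9/10)
at size 3, {1, 2, 3} reaches all 10 outcomes; every lexicographically earlier size-3 subset fails
Answer: 3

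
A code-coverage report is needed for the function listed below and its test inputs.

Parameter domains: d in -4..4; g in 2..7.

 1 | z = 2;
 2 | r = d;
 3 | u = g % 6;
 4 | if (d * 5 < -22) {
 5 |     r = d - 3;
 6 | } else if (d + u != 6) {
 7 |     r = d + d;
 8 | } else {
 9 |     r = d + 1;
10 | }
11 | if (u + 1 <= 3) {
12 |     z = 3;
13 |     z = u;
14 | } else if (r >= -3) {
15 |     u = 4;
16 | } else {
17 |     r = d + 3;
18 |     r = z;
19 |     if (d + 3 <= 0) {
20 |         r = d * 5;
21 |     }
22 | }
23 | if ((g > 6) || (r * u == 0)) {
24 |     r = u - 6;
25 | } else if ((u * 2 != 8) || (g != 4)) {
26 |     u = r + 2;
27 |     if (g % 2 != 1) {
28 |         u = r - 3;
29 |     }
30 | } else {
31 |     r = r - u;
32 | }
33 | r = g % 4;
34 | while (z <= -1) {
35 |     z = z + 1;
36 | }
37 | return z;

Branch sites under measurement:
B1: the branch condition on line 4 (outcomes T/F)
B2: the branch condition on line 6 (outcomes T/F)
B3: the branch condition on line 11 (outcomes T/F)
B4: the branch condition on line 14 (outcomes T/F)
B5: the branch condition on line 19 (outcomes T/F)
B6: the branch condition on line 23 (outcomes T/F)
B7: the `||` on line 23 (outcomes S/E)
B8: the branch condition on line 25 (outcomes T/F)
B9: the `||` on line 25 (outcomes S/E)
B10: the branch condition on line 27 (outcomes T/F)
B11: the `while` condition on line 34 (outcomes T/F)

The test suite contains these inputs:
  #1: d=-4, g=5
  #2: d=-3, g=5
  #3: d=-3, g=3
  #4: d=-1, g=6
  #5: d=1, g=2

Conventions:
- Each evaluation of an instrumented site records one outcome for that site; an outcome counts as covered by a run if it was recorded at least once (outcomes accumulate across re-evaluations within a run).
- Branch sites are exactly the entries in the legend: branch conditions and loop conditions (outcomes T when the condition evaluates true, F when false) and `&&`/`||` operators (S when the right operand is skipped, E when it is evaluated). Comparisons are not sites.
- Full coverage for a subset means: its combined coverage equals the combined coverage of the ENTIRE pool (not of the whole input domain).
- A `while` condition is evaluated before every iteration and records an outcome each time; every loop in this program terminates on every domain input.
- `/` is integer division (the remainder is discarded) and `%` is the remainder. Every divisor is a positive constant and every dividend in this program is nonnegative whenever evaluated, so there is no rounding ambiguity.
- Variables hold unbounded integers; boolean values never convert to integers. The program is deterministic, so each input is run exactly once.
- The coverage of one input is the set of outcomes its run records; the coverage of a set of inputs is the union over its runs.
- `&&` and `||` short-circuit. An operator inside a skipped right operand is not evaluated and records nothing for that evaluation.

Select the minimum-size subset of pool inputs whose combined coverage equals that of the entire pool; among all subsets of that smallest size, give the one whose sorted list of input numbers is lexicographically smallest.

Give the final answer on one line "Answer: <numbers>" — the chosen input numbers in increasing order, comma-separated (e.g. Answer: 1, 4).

#1 (d=-4, g=5) -> B1->F, B2->T, B3->F, B4->F, B5->T, B7->E, B6->F, B9->S, B8->T, B10->F, B11->F; covered: B1=F, B2=T, B3=F, B4=F, B5=T, B6=F, B7=E, B8=T, B9=S, B10=F, B11=F
#2 (d=-3, g=5) -> B1->F, B2->T, B3->F, B4->F, B5->T, B7->E, B6->F, B9->S, B8->T, B10->F, B11->F; covered: B1=F, B2=T, B3=F, B4=F, B5=T, B6=F, B7=E, B8=T, B9=S, B10=F, B11=F
#3 (d=-3, g=3) -> B1->F, B2->T, B3->F, B4->F, B5->T, B7->E, B6->F, B9->S, B8->T, B10->F, B11->F; covered: B1=F, B2=T, B3=F, B4=F, B5=T, B6=F, B7=E, B8=T, B9=S, B10=F, B11=F
#4 (d=-1, g=6) -> B1->F, B2->T, B3->T, B7->E, B6->T, B11->F; covered: B1=F, B2=T, B3=T, B6=T, B7=E, B11=F
#5 (d=1, g=2) -> B1->F, B2->T, B3->T, B7->E, B6->F, B9->S, B8->T, B10->T, B11->F; covered: B1=F, B2=T, B3=T, B6=F, B7=E, B8=T, B9=S, B10=T, B11=F
union over all inputs: B1=F, B2=T, B3=T, B3=F, B4=F, B5=T, B6=T, B6=F, B7=E, B8=T, B9=S, B10=T, B10=F, B11=F (14 outcomes)
every size-1 subset falls short of the 14 outcomes (best: 11/14)
every size-2 subset falls short of the 14 outcomes (best: 13/14)
at size 3, {1, 4, 5} reaches all 14 outcomes; every lexicographically earlier size-3 subset fails

Answer: 1, 4, 5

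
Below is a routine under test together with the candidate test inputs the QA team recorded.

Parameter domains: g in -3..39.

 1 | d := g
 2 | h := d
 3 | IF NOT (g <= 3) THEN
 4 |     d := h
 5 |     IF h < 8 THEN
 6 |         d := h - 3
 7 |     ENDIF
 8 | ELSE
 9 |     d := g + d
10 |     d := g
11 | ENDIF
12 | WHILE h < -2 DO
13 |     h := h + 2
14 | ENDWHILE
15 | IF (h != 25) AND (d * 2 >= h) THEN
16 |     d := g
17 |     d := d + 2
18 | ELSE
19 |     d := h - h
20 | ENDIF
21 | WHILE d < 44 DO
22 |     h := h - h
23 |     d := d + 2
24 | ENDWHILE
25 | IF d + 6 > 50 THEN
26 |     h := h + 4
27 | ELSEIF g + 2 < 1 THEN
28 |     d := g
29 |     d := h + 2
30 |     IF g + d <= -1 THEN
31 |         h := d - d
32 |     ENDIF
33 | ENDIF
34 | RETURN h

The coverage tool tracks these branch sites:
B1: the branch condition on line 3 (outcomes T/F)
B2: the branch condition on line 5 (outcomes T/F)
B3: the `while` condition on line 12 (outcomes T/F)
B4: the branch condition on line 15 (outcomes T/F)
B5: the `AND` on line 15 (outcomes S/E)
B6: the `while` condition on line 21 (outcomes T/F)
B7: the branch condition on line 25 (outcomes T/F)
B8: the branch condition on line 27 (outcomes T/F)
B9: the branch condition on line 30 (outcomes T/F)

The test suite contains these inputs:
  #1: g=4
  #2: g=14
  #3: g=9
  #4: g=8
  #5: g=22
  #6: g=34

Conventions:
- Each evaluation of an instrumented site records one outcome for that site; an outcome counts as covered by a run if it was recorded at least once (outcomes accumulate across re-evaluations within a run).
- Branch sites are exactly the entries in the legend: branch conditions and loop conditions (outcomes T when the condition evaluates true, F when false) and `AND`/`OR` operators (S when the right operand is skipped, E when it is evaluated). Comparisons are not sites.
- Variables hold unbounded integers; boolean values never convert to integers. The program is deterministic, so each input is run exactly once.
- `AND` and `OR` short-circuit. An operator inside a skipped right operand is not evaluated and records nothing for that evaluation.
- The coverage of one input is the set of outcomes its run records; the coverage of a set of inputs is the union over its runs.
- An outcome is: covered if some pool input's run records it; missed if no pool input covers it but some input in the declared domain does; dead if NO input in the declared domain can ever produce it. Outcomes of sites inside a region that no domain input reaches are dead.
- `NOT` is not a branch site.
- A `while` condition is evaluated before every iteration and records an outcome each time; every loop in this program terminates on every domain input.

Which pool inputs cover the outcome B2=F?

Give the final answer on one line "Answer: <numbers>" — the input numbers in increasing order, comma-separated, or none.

input #1 (g=4): misses B2=F
input #2 (g=14): covers B2=F
input #3 (g=9): covers B2=F
input #4 (g=8): covers B2=F
input #5 (g=22): covers B2=F
input #6 (g=34): covers B2=F

Answer: 2, 3, 4, 5, 6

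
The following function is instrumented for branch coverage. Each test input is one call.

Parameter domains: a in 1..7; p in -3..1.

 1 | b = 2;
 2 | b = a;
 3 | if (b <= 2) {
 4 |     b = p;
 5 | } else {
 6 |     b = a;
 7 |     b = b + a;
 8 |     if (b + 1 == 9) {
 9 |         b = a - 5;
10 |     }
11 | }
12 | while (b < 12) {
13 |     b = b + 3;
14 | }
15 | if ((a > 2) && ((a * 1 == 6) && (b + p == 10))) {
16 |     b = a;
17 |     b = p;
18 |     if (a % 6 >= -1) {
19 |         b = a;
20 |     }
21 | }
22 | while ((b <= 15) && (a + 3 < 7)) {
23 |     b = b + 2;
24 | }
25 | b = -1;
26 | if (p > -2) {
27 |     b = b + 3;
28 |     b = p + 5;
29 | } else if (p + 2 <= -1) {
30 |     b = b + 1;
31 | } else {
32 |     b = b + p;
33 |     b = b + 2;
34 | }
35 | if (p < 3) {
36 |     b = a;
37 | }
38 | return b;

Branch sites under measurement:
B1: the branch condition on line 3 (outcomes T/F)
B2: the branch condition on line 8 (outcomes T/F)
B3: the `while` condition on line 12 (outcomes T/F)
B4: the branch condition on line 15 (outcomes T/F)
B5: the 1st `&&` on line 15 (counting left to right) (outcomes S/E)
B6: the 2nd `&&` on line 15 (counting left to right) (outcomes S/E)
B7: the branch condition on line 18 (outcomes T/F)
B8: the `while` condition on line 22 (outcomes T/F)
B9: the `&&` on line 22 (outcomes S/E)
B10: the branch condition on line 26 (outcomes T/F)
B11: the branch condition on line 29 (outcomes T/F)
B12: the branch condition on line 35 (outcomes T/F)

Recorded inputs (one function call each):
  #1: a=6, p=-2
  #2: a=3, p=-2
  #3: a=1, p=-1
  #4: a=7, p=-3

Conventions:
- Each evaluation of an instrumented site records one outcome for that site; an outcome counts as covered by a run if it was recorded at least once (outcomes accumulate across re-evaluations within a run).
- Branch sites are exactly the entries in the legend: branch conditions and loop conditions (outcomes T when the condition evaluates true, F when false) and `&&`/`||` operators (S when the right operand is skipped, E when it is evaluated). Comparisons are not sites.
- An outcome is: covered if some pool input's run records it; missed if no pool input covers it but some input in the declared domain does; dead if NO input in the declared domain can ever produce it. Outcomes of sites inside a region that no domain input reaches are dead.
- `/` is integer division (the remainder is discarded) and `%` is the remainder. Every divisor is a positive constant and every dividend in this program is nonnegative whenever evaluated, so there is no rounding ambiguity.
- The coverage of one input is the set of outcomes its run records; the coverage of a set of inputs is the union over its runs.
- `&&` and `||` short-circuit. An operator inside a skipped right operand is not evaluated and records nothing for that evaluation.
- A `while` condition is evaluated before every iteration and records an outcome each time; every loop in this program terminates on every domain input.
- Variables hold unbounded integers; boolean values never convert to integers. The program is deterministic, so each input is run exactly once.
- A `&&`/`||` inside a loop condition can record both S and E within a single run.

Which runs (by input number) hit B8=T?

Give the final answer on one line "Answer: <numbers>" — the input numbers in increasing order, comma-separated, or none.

input #1 (a=6, p=-2): misses B8=T
input #2 (a=3, p=-2): covers B8=T
input #3 (a=1, p=-1): covers B8=T
input #4 (a=7, p=-3): misses B8=T

Answer: 2, 3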